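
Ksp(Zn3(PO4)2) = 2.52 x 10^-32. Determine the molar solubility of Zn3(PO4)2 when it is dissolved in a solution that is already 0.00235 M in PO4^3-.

Zn3(PO4)2(s) ⇌ 3 Zn^2+ + 2 PO4^3-
Ksp = [Zn^2+]^3[PO4^3-]^2
Let s = moles of Zn3(PO4)2 that dissolve per litre. [Zn^2+] = 3s, [PO4^3-] = 0.00235 + 2s ≈ 0.00235 (since the PO4^3- already present dominates).
Ksp ≈ (3s)^3 × (0.00235)^2
s = 5.53 × 10^-10 M
Check: 2s = 1.1 × 10^-9 ≪ 0.00235, so the approximation is valid.

s = 5.53e-10 M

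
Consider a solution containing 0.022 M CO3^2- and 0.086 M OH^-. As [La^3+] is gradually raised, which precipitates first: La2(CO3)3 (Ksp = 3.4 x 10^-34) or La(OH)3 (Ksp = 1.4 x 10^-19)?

La(OH)3

Each salt begins to precipitate when Q = Ksp, i.e. when [La^3+] reaches its threshold.
For La2(CO3)3: 3.4 x 10^-34 = (0.022)^3 × [La^3+]^2  ⇒  [La^3+] = 5.7 × 10^-15 M.
For La(OH)3: 1.4 x 10^-19 = (0.086)^3 × [La^3+]  ⇒  [La^3+] = 2.2 × 10^-16 M.
The salt with the lower threshold [La^3+] precipitates first: La(OH)3.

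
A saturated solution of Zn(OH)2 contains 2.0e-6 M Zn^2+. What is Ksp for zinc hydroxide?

Zn(OH)2(s) ⇌ Zn^2+ + 2 OH^-
Stoichiometry gives [OH^-] = (2/1)[Zn^2+] = 4.00 × 10^-6 M.
Ksp = [Zn^2+][OH^-]^2
Ksp = 2.0 × 10^-6 × (4.00 x 10^-6)^2 = 3.2 x 10^-17

Ksp ≈ 3.2e-17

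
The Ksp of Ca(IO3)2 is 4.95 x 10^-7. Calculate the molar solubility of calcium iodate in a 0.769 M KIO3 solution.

Ca(IO3)2(s) ⇌ Ca^2+ + 2 IO3^-
Ksp = [Ca^2+][IO3^-]^2
Let s = moles of Ca(IO3)2 that dissolve per litre. [Ca^2+] = s, [IO3^-] = 0.769 + 2s ≈ 0.769 (Ksp is small, so little additional dissolves).
Ksp ≈ s × (0.769)^2
s = 8.37 × 10^-7 M
Check: 2s = 1.7 × 10^-6 ≪ 0.769, so the approximation is valid.

s = 8.37 x 10^-7 M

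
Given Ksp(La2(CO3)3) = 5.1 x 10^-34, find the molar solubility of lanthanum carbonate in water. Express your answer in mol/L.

8.6 x 10^-8 M

La2(CO3)3(s) <=> 2 La^3+(aq) + 3 CO3^2-(aq)
Ksp = [La^3+]^2[CO3^2-]^3
With molar solubility s: [La^3+] = 2s, [CO3^2-] = 3s.
Substituting: Ksp = (2s)^2(3s)^3 = 108s^5
Solving, s = (5.1 x 10^-34/108)^(1/5) = 8.6 × 10^-8 M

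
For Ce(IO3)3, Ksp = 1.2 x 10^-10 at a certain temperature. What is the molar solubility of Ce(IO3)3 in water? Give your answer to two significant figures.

Ce(IO3)3(s) ⇌ Ce^3+ + 3 IO3^-
Ksp = [Ce^3+][IO3^-]^3
If s mol/L of Ce(IO3)3 dissolves, [Ce^3+] = s and [IO3^-] = 3s.
Substituting: Ksp = s(3s)^3 = 27s^4
s^4 = 1.2 x 10^-10 / 27, so s = 1.5 x 10^-3 M

s ≈ 1.5e-3 M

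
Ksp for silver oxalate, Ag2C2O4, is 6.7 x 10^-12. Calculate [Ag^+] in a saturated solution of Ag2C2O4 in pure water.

Ag2C2O4(s) ⇌ 2 Ag^+ + C2O4^2-
Ksp = [Ag^+]^2[C2O4^2-]
Let s = molar solubility. Then [Ag^+] = 2s and [C2O4^2-] = s.
So Ksp = (2s)^2 × s = 4s^3
s = (6.7 x 10^-12 / 4)^(1/3) = 1.19 x 10^-4 M
[Ag^+] = 2s = 2.4 × 10^-4 M

2.4 x 10^-4 M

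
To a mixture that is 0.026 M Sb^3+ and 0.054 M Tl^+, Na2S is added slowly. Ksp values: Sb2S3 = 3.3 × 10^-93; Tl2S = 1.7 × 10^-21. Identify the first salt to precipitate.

Sb2S3

Precipitation of each salt starts when its ion product equals its Ksp.
For Sb2S3: 3.3 × 10^-93 = (0.026)^2 × [S^2-]^3  ⇒  [S^2-] = 1.7 × 10^-30 M.
For Tl2S: 1.7 × 10^-21 = (0.054)^2 × [S^2-]  ⇒  [S^2-] = 5.8 × 10^-19 M.
The salt with the lower threshold [S^2-] precipitates first: Sb2S3.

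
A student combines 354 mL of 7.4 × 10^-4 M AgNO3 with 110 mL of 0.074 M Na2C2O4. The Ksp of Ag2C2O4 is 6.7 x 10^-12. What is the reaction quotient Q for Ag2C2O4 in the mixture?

Total volume = 354 + 110 = 464 mL.
[Ag^+] = 7.4 x 10^-4 × (354/464) = 5.65 × 10^-4 M
[C2O4^2-] = 7.4 × 10^-2 × (110/464) = 1.75 × 10^-2 M
Ag2C2O4(s) ⇌ 2 Ag^+ + C2O4^2-, so Q = [Ag^+]^2[C2O4^2-]
Q = (5.65 × 10^-4)^2(1.75 × 10^-2) = 5.6 × 10^-9
Q > Ksp, so Ag2C2O4 will precipitate.

5.6e-9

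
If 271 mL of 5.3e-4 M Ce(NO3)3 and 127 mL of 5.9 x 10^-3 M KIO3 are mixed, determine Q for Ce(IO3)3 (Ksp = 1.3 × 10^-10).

Total volume = 271 + 127 = 398 mL.
[Ce^3+] = 5.3 × 10^-4 × (271/398) = 3.61 × 10^-4 M
[IO3^-] = 5.9 x 10^-3 × (127/398) = 1.88 × 10^-3 M
Ce(IO3)3(s) ⇌ Ce^3+ + 3 IO3^-, so Q = [Ce^3+][IO3^-]^3
Q = (3.61 × 10^-4)(1.88 x 10^-3)^3 = 2.4 x 10^-12
Q < Ksp, so no precipitate of Ce(IO3)3 forms.

Q = 2.4 × 10^-12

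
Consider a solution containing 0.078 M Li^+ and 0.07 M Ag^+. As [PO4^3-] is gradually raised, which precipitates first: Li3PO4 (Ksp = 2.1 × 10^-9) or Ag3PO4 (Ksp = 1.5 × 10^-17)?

Ag3PO4

Each salt begins to precipitate when Q = Ksp, i.e. when [PO4^3-] reaches its threshold.
For Li3PO4: 2.1 × 10^-9 = (0.078)^3 × [PO4^3-]  ⇒  [PO4^3-] = 4.4 × 10^-6 M.
For Ag3PO4: 1.5 × 10^-17 = (0.07)^3 × [PO4^3-]  ⇒  [PO4^3-] = 4.4 × 10^-14 M.
The salt with the lower threshold [PO4^3-] precipitates first: Ag3PO4.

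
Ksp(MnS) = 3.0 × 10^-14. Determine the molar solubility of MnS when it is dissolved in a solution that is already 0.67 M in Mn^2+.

s ≈ 4.5e-14 M

MnS(s) ⇌ Mn^2+(aq) + S^2-(aq)
Ksp = [Mn^2+][S^2-]
If s mol/L dissolves here, [Mn^2+] = 0.67 + s ≈ 0.67, [S^2-] = s (Ksp is small, so little additional dissolves).
Ksp ≈ 0.67 × s
s = 4.5 x 10^-14 M
Check: s = 4.5 × 10^-14 ≪ 0.67, so the approximation is valid.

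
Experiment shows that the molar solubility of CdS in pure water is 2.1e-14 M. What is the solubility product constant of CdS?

CdS(s) ⇌ Cd^2+(aq) + S^2-(aq)
Let s = molar solubility. Then [Cd^2+] = s and [S^2-] = s.
Ksp = [Cd^2+][S^2-]
Ksp = s × s = s^2
Ksp = (2.1 × 10^-14)^2 = 4.4 × 10^-28

4.4e-28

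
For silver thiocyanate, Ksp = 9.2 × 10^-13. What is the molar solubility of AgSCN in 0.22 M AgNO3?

s = 4.2 × 10^-12 M

AgSCN(s) ⇌ Ag^+ + SCN^-
Ksp = [Ag^+][SCN^-]
If s mol/L dissolves here, [Ag^+] = 0.22 + s ≈ 0.22, [SCN^-] = s (since Ag^+ from AgNO3 dominates).
Ksp ≈ 0.22 × s
s = 4.2 × 10^-12 M
Check: s = 4.2 × 10^-12 ≪ 0.22, so the approximation is valid.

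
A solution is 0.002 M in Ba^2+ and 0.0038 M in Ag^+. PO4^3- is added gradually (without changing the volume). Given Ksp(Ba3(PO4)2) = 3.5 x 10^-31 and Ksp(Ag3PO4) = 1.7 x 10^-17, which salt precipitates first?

Each salt begins to precipitate when Q = Ksp, i.e. when [PO4^3-] reaches its threshold.
For Ba3(PO4)2: 3.5 x 10^-31 = (0.002)^3 × [PO4^3-]^2  ⇒  [PO4^3-] = 6.6 x 10^-12 M.
For Ag3PO4: 1.7 x 10^-17 = (0.0038)^3 × [PO4^3-]  ⇒  [PO4^3-] = 3.1 × 10^-10 M.
The salt with the lower threshold [PO4^3-] precipitates first: Ba3(PO4)2.

Ba3(PO4)2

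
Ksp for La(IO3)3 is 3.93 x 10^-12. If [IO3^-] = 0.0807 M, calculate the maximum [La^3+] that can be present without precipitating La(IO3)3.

La(IO3)3(s) ⇌ La^3+ + 3 IO3^-
Ksp = [La^3+][IO3^-]^3
Precipitation begins when Q = Ksp. With [IO3^-] = 0.0807 M:
3.93 x 10^-12 = (0.0807)^3 × [La^3+]
[La^3+] = (3.93 x 10^-12 / 5.256 × 10^-4) = 7.48 x 10^-9 M

7.48 x 10^-9 M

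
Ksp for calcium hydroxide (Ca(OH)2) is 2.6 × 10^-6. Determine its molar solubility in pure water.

s ≈ 8.7e-3 M

Ca(OH)2(s) ⇌ Ca^2+ + 2 OH^-
Ksp = [Ca^2+][OH^-]^2
With molar solubility s: [Ca^2+] = s, [OH^-] = 2s.
Ksp = s(2s)^2 = 4s^3
s^3 = 2.6 × 10^-6 / 4, so s = 8.7 × 10^-3 M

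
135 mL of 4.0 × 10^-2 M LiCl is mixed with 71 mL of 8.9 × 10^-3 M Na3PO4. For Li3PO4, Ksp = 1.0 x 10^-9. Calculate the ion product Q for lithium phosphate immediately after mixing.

Total volume = 135 + 71 = 206 mL.
[Li^+] = 4.0 × 10^-2 × (135/206) = 2.62 × 10^-2 M
[PO4^3-] = 8.9 × 10^-3 × (71/206) = 3.07 x 10^-3 M
Li3PO4(s) <=> 3 Li^+ + PO4^3-, so Q = [Li^+]^3[PO4^3-]
Q = (2.62 × 10^-2)^3(3.07 × 10^-3) = 5.5 × 10^-8
Q > Ksp, so Li3PO4 will precipitate.

Q ≈ 5.5e-8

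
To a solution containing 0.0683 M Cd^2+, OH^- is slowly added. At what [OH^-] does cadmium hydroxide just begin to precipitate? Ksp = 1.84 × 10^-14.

5.19 x 10^-7 M

Cd(OH)2(s) ⇌ Cd^2+ + 2 OH^-
Ksp = [Cd^2+][OH^-]^2
Precipitation begins when Q = Ksp. With [Cd^2+] = 0.0683 M:
1.84 × 10^-14 = (0.0683) × [OH^-]^2
[OH^-] = (1.84 × 10^-14 / 6.83 × 10^-2)^(1/2) = 5.19 × 10^-7 M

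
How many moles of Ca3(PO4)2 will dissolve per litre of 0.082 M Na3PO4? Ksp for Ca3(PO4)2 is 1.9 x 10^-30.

Ca3(PO4)2(s) <=> 3 Ca^2+(aq) + 2 PO4^3-(aq)
Ksp = [Ca^2+]^3[PO4^3-]^2
Let s be the molar solubility in this solution. [Ca^2+] = 3s, [PO4^3-] = 0.082 + 2s ≈ 0.082 (since PO4^3- from Na3PO4 dominates).
Ksp ≈ (3s)^3 × (0.082)^2
s = 2.2 x 10^-10 M
Check: 2s = 4.4 × 10^-10 ≪ 0.082, so the approximation is valid.

s ≈ 2.2e-10 M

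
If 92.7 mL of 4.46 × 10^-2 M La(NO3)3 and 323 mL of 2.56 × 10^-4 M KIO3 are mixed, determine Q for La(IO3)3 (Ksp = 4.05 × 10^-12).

Q ≈ 7.83 × 10^-14

Total volume = 92.7 + 323 = 415.7 mL.
[La^3+] = 4.46 × 10^-2 × (92.7/415.7) = 9.946 x 10^-3 M
[IO3^-] = 2.56 × 10^-4 × (323/415.7) = 1.989 × 10^-4 M
La(IO3)3(s) ⇌ La^3+(aq) + 3 IO3^-(aq), so Q = [La^3+][IO3^-]^3
Q = (9.946 × 10^-3)(1.989 × 10^-4)^3 = 7.83 × 10^-14
Q < Ksp, so no precipitate of La(IO3)3 forms.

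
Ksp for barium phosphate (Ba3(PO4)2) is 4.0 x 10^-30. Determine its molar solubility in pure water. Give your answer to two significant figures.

s = 5.2 × 10^-7 M

Ba3(PO4)2(s) ⇌ 3 Ba^2+ + 2 PO4^3-
Ksp = [Ba^2+]^3[PO4^3-]^2
For each mole of Ba3(PO4)2 that dissolves: [Ba^2+] = 3s, [PO4^3-] = 2s.
Ksp = (3s)^3(2s)^2 = 108s^5
s = (4.0 x 10^-30 / 108)^(1/5) = 5.2 x 10^-7 M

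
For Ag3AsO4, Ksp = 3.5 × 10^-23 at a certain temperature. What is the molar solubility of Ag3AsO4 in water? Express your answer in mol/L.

s ≈ 1.1 × 10^-6 M

Ag3AsO4(s) ⇌ 3 Ag^+(aq) + AsO4^3-(aq)
Ksp = [Ag^+]^3[AsO4^3-]
If s mol/L of Ag3AsO4 dissolves, [Ag^+] = 3s and [AsO4^3-] = s.
Substituting: Ksp = (3s)^3s = 27s^4
Solving, s = (3.5 × 10^-23/27)^(1/4) = 1.1 × 10^-6 M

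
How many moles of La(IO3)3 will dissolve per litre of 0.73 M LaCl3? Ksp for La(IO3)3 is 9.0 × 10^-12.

La(IO3)3(s) <=> La^3+(aq) + 3 IO3^-(aq)
Ksp = [La^3+][IO3^-]^3
If s mol/L dissolves here, [La^3+] = 0.73 + s ≈ 0.73, [IO3^-] = 3s (Ksp is small, so little additional dissolves).
Ksp ≈ 0.73 × (3s)^3
s = 7.7 x 10^-5 M
Check: s = 7.7 × 10^-5 ≪ 0.73, so the approximation is valid.

7.7e-5 M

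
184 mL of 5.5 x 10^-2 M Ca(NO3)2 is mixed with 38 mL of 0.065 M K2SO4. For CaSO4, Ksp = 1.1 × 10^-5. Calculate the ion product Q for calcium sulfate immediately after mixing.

5.1 x 10^-4

Total volume = 184 + 38 = 222 mL.
[Ca^2+] = 5.5 × 10^-2 × (184/222) = 4.56 × 10^-2 M
[SO4^2-] = 6.5 × 10^-2 × (38/222) = 1.11 × 10^-2 M
CaSO4(s) ⇌ Ca^2+(aq) + SO4^2-(aq), so Q = [Ca^2+][SO4^2-]
Q = (4.56 x 10^-2)(1.11 x 10^-2) = 5.1 x 10^-4
Q > Ksp, so CaSO4 will precipitate.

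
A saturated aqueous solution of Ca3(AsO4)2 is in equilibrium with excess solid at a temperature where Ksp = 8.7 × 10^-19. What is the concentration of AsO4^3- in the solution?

Ca3(AsO4)2(s) ⇌ 3 Ca^2+ + 2 AsO4^3-
Ksp = [Ca^2+]^3[AsO4^3-]^2
For each mole of Ca3(AsO4)2 that dissolves: [Ca^2+] = 3s, [AsO4^3-] = 2s.
So Ksp = (3s)^3 × (2s)^2 = 108s^5
s^5 = 8.7 × 10^-19 / 108, so s = 9.58 × 10^-5 M
[AsO4^3-] = 2s = 1.9 × 10^-4 M

1.9 × 10^-4 M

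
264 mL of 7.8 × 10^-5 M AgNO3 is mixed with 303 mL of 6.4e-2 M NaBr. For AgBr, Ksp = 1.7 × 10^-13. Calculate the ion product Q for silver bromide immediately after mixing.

Q ≈ 1.2e-6

Total volume = 264 + 303 = 567 mL.
[Ag^+] = 7.8 x 10^-5 × (264/567) = 3.63 x 10^-5 M
[Br^-] = 6.4 × 10^-2 × (303/567) = 3.42 x 10^-2 M
AgBr(s) ⇌ Ag^+(aq) + Br^-(aq), so Q = [Ag^+][Br^-]
Q = (3.63 × 10^-5)(3.42 × 10^-2) = 1.2 × 10^-6
Q > Ksp, so AgBr will precipitate.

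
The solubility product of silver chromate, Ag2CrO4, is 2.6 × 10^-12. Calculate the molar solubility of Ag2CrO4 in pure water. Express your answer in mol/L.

Ag2CrO4(s) ⇌ 2 Ag^+(aq) + CrO4^2-(aq)
Ksp = [Ag^+]^2[CrO4^2-]
Let s = molar solubility. Then [Ag^+] = 2s and [CrO4^2-] = s.
So Ksp = (2s)^2 × s = 4s^3
s = (2.6 × 10^-12 / 4)^(1/3) = 8.7 x 10^-5 M

s = 8.7 × 10^-5 M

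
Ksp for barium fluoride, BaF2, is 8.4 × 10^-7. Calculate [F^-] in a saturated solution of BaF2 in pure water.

[F^-] = 0.012 M

BaF2(s) ⇌ Ba^2+ + 2 F^-
Ksp = [Ba^2+][F^-]^2
If s mol/L of BaF2 dissolves, [Ba^2+] = s and [F^-] = 2s.
So Ksp = s × (2s)^2 = 4s^3
s^3 = 8.4 × 10^-7 / 4, so s = 5.94 × 10^-3 M
[F^-] = 2s = 1.2 × 10^-2 M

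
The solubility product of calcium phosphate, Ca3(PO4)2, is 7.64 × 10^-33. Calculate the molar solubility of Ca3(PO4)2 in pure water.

1.48 × 10^-7 M

Ca3(PO4)2(s) ⇌ 3 Ca^2+(aq) + 2 PO4^3-(aq)
Ksp = [Ca^2+]^3[PO4^3-]^2
If s mol/L of Ca3(PO4)2 dissolves, [Ca^2+] = 3s and [PO4^3-] = 2s.
Substituting: Ksp = (3s)^3(2s)^2 = 108s^5
s = (7.64 × 10^-33 / 108)^(1/5) = 1.48 × 10^-7 M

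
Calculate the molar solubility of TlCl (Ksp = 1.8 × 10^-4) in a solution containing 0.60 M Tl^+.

TlCl(s) ⇌ Tl^+(aq) + Cl^-(aq)
Ksp = [Tl^+][Cl^-]
Let s = moles of TlCl that dissolve per litre. [Tl^+] = 0.60 + s ≈ 0.60, [Cl^-] = s (Ksp is small, so little additional dissolves).
Ksp ≈ 0.60 × s
s = 3.0 × 10^-4 M
Check: s = 3.0 × 10^-4 ≪ 0.60, so the approximation is valid.

3.0 × 10^-4 M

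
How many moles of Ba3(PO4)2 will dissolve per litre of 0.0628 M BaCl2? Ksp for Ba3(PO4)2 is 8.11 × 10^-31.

s = 2.86 x 10^-14 M

Ba3(PO4)2(s) ⇌ 3 Ba^2+ + 2 PO4^3-
Ksp = [Ba^2+]^3[PO4^3-]^2
Let s = moles of Ba3(PO4)2 that dissolve per litre. [Ba^2+] = 0.0628 + 3s ≈ 0.0628, [PO4^3-] = 2s (Ksp is small, so little additional dissolves).
Ksp ≈ (0.0628)^3 × (2s)^2
s = 2.86 × 10^-14 M
Check: 3s = 8.6 x 10^-14 ≪ 0.0628, so the approximation is valid.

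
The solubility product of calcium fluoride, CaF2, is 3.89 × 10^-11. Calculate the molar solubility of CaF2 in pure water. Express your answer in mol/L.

CaF2(s) ⇌ Ca^2+(aq) + 2 F^-(aq)
Ksp = [Ca^2+][F^-]^2
With molar solubility s: [Ca^2+] = s, [F^-] = 2s.
So Ksp = s × (2s)^2 = 4s^3
Solving, s = (3.89 × 10^-11/4)^(1/3) = 2.13 x 10^-4 M

s = 2.13e-4 M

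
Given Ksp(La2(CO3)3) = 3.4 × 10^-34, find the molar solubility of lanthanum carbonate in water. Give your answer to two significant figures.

La2(CO3)3(s) <=> 2 La^3+ + 3 CO3^2-
Ksp = [La^3+]^2[CO3^2-]^3
If s mol/L of La2(CO3)3 dissolves, [La^3+] = 2s and [CO3^2-] = 3s.
Substituting: Ksp = (2s)^2(3s)^3 = 108s^5
s = (3.4 × 10^-34 / 108)^(1/5) = 7.9 × 10^-8 M

s = 7.9e-8 M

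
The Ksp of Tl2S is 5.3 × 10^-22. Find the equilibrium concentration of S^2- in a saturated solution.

[S^2-] ≈ 5.1 × 10^-8 M

Tl2S(s) ⇌ 2 Tl^+ + S^2-
Ksp = [Tl^+]^2[S^2-]
For each mole of Tl2S that dissolves: [Tl^+] = 2s, [S^2-] = s.
So Ksp = (2s)^2 × s = 4s^3
Solving, s = (5.3 × 10^-22/4)^(1/3) = 5.10 × 10^-8 M
[S^2-] = s = 5.1 x 10^-8 M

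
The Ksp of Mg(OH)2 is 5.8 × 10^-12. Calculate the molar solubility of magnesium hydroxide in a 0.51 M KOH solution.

Mg(OH)2(s) ⇌ Mg^2+(aq) + 2 OH^-(aq)
Ksp = [Mg^2+][OH^-]^2
If s mol/L dissolves here, [Mg^2+] = s, [OH^-] = 0.51 + 2s ≈ 0.51 (Ksp is small, so little additional dissolves).
Ksp ≈ s × (0.51)^2
s = 2.2 x 10^-11 M
Check: 2s = 4.5 × 10^-11 ≪ 0.51, so the approximation is valid.

s = 2.2 × 10^-11 M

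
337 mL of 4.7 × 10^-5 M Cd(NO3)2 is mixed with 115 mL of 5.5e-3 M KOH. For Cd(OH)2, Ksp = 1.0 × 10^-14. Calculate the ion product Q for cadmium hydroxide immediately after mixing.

Total volume = 337 + 115 = 452 mL.
[Cd^2+] = 4.7 × 10^-5 × (337/452) = 3.50 x 10^-5 M
[OH^-] = 5.5 x 10^-3 × (115/452) = 1.40 x 10^-3 M
Cd(OH)2(s) <=> Cd^2+(aq) + 2 OH^-(aq), so Q = [Cd^2+][OH^-]^2
Q = (3.50 x 10^-5)(1.40 × 10^-3)^2 = 6.9 x 10^-11
Q > Ksp, so Cd(OH)2 will precipitate.

Q ≈ 6.9 × 10^-11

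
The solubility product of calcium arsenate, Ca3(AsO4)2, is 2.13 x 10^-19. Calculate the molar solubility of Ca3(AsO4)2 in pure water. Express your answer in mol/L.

Ca3(AsO4)2(s) ⇌ 3 Ca^2+ + 2 AsO4^3-
Ksp = [Ca^2+]^3[AsO4^3-]^2
Let s = molar solubility. Then [Ca^2+] = 3s and [AsO4^3-] = 2s.
Ksp = (3s)^3(2s)^2 = 108s^5
s^5 = 2.13 x 10^-19 / 108, so s = 7.23 x 10^-5 M

s = 7.23 x 10^-5 M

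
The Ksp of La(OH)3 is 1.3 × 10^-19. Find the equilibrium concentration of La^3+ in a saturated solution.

[La^3+] = 8.3e-6 M

La(OH)3(s) ⇌ La^3+ + 3 OH^-
Ksp = [La^3+][OH^-]^3
Let s = molar solubility. Then [La^3+] = s and [OH^-] = 3s.
Ksp = s(3s)^3 = 27s^4
s = (1.3 × 10^-19 / 27)^(1/4) = 8.33 x 10^-6 M
[La^3+] = s = 8.3 x 10^-6 M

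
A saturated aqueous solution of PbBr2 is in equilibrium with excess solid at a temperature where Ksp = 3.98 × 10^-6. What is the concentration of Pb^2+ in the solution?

[Pb^2+] ≈ 9.98 × 10^-3 M

PbBr2(s) ⇌ Pb^2+ + 2 Br^-
Ksp = [Pb^2+][Br^-]^2
If s mol/L of PbBr2 dissolves, [Pb^2+] = s and [Br^-] = 2s.
Ksp = s(2s)^2 = 4s^3
Solving, s = (3.98 × 10^-6/4)^(1/3) = 9.983 × 10^-3 M
[Pb^2+] = s = 9.98 × 10^-3 M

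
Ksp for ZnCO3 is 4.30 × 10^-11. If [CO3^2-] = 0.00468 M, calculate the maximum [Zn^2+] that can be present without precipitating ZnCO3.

ZnCO3(s) <=> Zn^2+ + CO3^2-
Ksp = [Zn^2+][CO3^2-]
Precipitation begins when Q = Ksp. With [CO3^2-] = 0.00468 M:
4.30 × 10^-11 = (0.00468) × [Zn^2+]
[Zn^2+] = (4.30 × 10^-11 / 4.68 x 10^-3) = 9.19 x 10^-9 M

[Zn^2+] ≈ 9.19e-9 M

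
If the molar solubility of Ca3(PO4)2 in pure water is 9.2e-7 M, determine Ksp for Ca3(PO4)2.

Ksp = 7.1e-29

Ca3(PO4)2(s) ⇌ 3 Ca^2+(aq) + 2 PO4^3-(aq)
With molar solubility s: [Ca^2+] = 3s, [PO4^3-] = 2s.
Ksp = [Ca^2+]^3[PO4^3-]^2
Ksp = (3s)^3(2s)^2 = 108s^5
Ksp = 108 × (9.2 x 10^-7)^5 = 7.1 x 10^-29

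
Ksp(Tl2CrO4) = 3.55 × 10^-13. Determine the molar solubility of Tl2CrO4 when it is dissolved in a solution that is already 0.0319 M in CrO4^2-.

Tl2CrO4(s) <=> 2 Tl^+(aq) + CrO4^2-(aq)
Ksp = [Tl^+]^2[CrO4^2-]
Let s = moles of Tl2CrO4 that dissolve per litre. [Tl^+] = 2s, [CrO4^2-] = 0.0319 + s ≈ 0.0319 (Ksp is small, so little additional dissolves).
Ksp ≈ (2s)^2 × 0.0319
s = 1.67 x 10^-6 M
Check: s = 1.7 x 10^-6 ≪ 0.0319, so the approximation is valid.

s ≈ 1.67 × 10^-6 M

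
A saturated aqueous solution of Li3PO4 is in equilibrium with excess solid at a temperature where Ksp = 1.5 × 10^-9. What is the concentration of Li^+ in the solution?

Li3PO4(s) ⇌ 3 Li^+(aq) + PO4^3-(aq)
Ksp = [Li^+]^3[PO4^3-]
Let s = molar solubility. Then [Li^+] = 3s and [PO4^3-] = s.
Substituting: Ksp = (3s)^3s = 27s^4
s = (1.5 × 10^-9 / 27)^(1/4) = 2.73 × 10^-3 M
[Li^+] = 3s = 8.2 x 10^-3 M

[Li^+] = 8.2 × 10^-3 M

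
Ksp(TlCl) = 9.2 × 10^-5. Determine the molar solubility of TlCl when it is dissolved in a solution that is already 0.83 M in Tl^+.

s = 1.1e-4 M

TlCl(s) ⇌ Tl^+(aq) + Cl^-(aq)
Ksp = [Tl^+][Cl^-]
If s mol/L dissolves here, [Tl^+] = 0.83 + s ≈ 0.83, [Cl^-] = s (Ksp is small, so little additional dissolves).
Ksp ≈ 0.83 × s
s = 1.1 × 10^-4 M
Check: s = 1.1 x 10^-4 ≪ 0.83, so the approximation is valid.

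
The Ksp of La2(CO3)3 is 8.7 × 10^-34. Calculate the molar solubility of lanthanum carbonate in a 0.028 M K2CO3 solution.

s ≈ 3.1 × 10^-15 M

La2(CO3)3(s) <=> 2 La^3+ + 3 CO3^2-
Ksp = [La^3+]^2[CO3^2-]^3
Let s = moles of La2(CO3)3 that dissolve per litre. [La^3+] = 2s, [CO3^2-] = 0.028 + 3s ≈ 0.028 (since CO3^2- from K2CO3 dominates).
Ksp ≈ (2s)^2 × (0.028)^3
s = 3.1 × 10^-15 M
Check: 3s = 9.4 x 10^-15 ≪ 0.028, so the approximation is valid.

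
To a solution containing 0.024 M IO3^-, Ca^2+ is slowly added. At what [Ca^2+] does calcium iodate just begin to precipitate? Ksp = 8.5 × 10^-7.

Ca(IO3)2(s) ⇌ Ca^2+ + 2 IO3^-
Ksp = [Ca^2+][IO3^-]^2
Precipitation begins when Q = Ksp. With [IO3^-] = 0.024 M:
8.5 × 10^-7 = (0.024)^2 × [Ca^2+]
[Ca^2+] = (8.5 × 10^-7 / 5.76 x 10^-4) = 1.5 × 10^-3 M

[Ca^2+] = 1.5 × 10^-3 M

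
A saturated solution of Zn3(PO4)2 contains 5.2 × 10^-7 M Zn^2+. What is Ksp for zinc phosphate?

1.7 × 10^-32

Zn3(PO4)2(s) ⇌ 3 Zn^2+(aq) + 2 PO4^3-(aq)
Stoichiometry gives [PO4^3-] = (2/3)[Zn^2+] = 3.47 × 10^-7 M.
Ksp = [Zn^2+]^3[PO4^3-]^2
Ksp = (5.2 x 10^-7)^3 × (3.47 × 10^-7)^2 = 1.7 x 10^-32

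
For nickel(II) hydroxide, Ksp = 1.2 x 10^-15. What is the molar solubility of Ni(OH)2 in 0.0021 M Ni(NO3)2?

Ni(OH)2(s) ⇌ Ni^2+(aq) + 2 OH^-(aq)
Ksp = [Ni^2+][OH^-]^2
If s mol/L dissolves here, [Ni^2+] = 0.0021 + s ≈ 0.0021, [OH^-] = 2s (common-ion effect: Ni^2+ is already 0.0021 M).
Ksp ≈ 0.0021 × (2s)^2
s = 3.8 × 10^-7 M
Check: s = 3.8 x 10^-7 ≪ 0.0021, so the approximation is valid.

s ≈ 3.8 × 10^-7 M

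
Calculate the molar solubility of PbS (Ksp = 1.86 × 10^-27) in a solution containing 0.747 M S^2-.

s ≈ 2.49 x 10^-27 M

PbS(s) ⇌ Pb^2+(aq) + S^2-(aq)
Ksp = [Pb^2+][S^2-]
If s mol/L dissolves here, [Pb^2+] = s, [S^2-] = 0.747 + s ≈ 0.747 (common-ion effect: S^2- is already 0.747 M).
Ksp ≈ s × 0.747
s = 2.49 × 10^-27 M
Check: s = 2.5 × 10^-27 ≪ 0.747, so the approximation is valid.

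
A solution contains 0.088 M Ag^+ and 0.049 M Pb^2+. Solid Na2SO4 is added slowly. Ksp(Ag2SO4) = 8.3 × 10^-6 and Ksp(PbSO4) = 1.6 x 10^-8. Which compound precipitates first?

Precipitation of each salt starts when its ion product equals its Ksp.
For Ag2SO4: 8.3 × 10^-6 = (0.088)^2 × [SO4^2-]  ⇒  [SO4^2-] = 1.1 × 10^-3 M.
For PbSO4: 1.6 x 10^-8 = 0.049 × [SO4^2-]  ⇒  [SO4^2-] = 3.3 × 10^-7 M.
The salt with the lower threshold [SO4^2-] precipitates first: PbSO4.

PbSO4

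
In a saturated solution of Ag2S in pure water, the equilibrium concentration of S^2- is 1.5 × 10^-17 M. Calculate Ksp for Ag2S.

Ksp = 1.4 x 10^-50

Ag2S(s) ⇌ 2 Ag^+(aq) + S^2-(aq)
Stoichiometry gives [Ag^+] = (2/1)[S^2-] = 3.00 × 10^-17 M.
Ksp = [Ag^+]^2[S^2-]
Ksp = (3.00 × 10^-17)^2 × 1.5 x 10^-17 = 1.4 × 10^-50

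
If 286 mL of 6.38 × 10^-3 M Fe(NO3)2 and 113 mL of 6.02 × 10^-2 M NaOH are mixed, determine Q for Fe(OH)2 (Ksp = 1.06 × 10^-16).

Total volume = 286 + 113 = 399 mL.
[Fe^2+] = 6.38 x 10^-3 × (286/399) = 4.573 × 10^-3 M
[OH^-] = 6.02 × 10^-2 × (113/399) = 1.705 × 10^-2 M
Fe(OH)2(s) ⇌ Fe^2+ + 2 OH^-, so Q = [Fe^2+][OH^-]^2
Q = (4.573 × 10^-3)(1.705 × 10^-2)^2 = 1.33 × 10^-6
Q > Ksp, so Fe(OH)2 will precipitate.

1.33 × 10^-6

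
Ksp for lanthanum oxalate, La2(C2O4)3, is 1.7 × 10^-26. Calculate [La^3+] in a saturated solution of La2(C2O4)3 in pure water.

5.5 × 10^-6 M

La2(C2O4)3(s) ⇌ 2 La^3+ + 3 C2O4^2-
Ksp = [La^3+]^2[C2O4^2-]^3
If s mol/L of La2(C2O4)3 dissolves, [La^3+] = 2s and [C2O4^2-] = 3s.
So Ksp = (2s)^2 × (3s)^3 = 108s^5
s^5 = 1.7 × 10^-26 / 108, so s = 2.75 x 10^-6 M
[La^3+] = 2s = 5.5 × 10^-6 M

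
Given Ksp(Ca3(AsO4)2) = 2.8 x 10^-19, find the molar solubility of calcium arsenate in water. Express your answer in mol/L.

s = 7.6 × 10^-5 M

Ca3(AsO4)2(s) <=> 3 Ca^2+ + 2 AsO4^3-
Ksp = [Ca^2+]^3[AsO4^3-]^2
For each mole of Ca3(AsO4)2 that dissolves: [Ca^2+] = 3s, [AsO4^3-] = 2s.
Ksp = (3s)^3(2s)^2 = 108s^5
s = (2.8 x 10^-19 / 108)^(1/5) = 7.6 × 10^-5 M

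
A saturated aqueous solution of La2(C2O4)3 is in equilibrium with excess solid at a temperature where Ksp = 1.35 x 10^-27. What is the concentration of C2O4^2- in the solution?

La2(C2O4)3(s) ⇌ 2 La^3+ + 3 C2O4^2-
Ksp = [La^3+]^2[C2O4^2-]^3
Let s = molar solubility. Then [La^3+] = 2s and [C2O4^2-] = 3s.
So Ksp = (2s)^2 × (3s)^3 = 108s^5
s^5 = 1.35 x 10^-27 / 108, so s = 1.657 x 10^-6 M
[C2O4^2-] = 3s = 4.97 × 10^-6 M

[C2O4^2-] = 4.97e-6 M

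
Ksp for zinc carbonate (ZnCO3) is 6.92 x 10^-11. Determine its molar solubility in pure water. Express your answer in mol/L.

ZnCO3(s) ⇌ Zn^2+(aq) + CO3^2-(aq)
Ksp = [Zn^2+][CO3^2-]
Let s = molar solubility. Then [Zn^2+] = s and [CO3^2-] = s.
Ksp = s^2
s = √(6.92 x 10^-11) = 8.32 x 10^-6 M

s = 8.32 x 10^-6 M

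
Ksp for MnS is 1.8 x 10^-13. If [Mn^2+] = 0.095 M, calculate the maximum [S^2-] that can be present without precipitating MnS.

MnS(s) <=> Mn^2+ + S^2-
Ksp = [Mn^2+][S^2-]
Precipitation begins when Q = Ksp. With [Mn^2+] = 0.095 M:
1.8 x 10^-13 = (0.095) × [S^2-]
[S^2-] = (1.8 x 10^-13 / 9.5 x 10^-2) = 1.9 × 10^-12 M

[S^2-] = 1.9 × 10^-12 M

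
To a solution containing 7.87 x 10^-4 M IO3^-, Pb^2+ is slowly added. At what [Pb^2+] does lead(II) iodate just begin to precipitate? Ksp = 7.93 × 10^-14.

Pb(IO3)2(s) ⇌ Pb^2+(aq) + 2 IO3^-(aq)
Ksp = [Pb^2+][IO3^-]^2
Precipitation begins when Q = Ksp. With [IO3^-] = 7.87 x 10^-4 M:
7.93 × 10^-14 = (7.87 x 10^-4)^2 × [Pb^2+]
[Pb^2+] = (7.93 × 10^-14 / 6.194 × 10^-7) = 1.28 × 10^-7 M

[Pb^2+] ≈ 1.28 × 10^-7 M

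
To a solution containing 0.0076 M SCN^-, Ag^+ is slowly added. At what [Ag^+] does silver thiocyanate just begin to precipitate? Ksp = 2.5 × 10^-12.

3.3 x 10^-10 M

AgSCN(s) <=> Ag^+ + SCN^-
Ksp = [Ag^+][SCN^-]
Precipitation begins when Q = Ksp. With [SCN^-] = 0.0076 M:
2.5 × 10^-12 = (0.0076) × [Ag^+]
[Ag^+] = (2.5 × 10^-12 / 7.6 × 10^-3) = 3.3 × 10^-10 M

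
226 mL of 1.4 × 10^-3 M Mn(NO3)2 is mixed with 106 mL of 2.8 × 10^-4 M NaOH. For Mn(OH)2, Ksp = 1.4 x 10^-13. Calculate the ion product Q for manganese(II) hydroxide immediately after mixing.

Total volume = 226 + 106 = 332 mL.
[Mn^2+] = 1.4 × 10^-3 × (226/332) = 9.53 x 10^-4 M
[OH^-] = 2.8 × 10^-4 × (106/332) = 8.94 × 10^-5 M
Mn(OH)2(s) <=> Mn^2+ + 2 OH^-, so Q = [Mn^2+][OH^-]^2
Q = (9.53 × 10^-4)(8.94 x 10^-5)^2 = 7.6 x 10^-12
Q > Ksp, so Mn(OH)2 will precipitate.

7.6 × 10^-12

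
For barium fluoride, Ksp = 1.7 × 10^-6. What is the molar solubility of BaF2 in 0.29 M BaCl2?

s = 1.2 × 10^-3 M

BaF2(s) <=> Ba^2+(aq) + 2 F^-(aq)
Ksp = [Ba^2+][F^-]^2
If s mol/L dissolves here, [Ba^2+] = 0.29 + s ≈ 0.29, [F^-] = 2s (Ksp is small, so little additional dissolves).
Ksp ≈ 0.29 × (2s)^2
s = 1.2 × 10^-3 M
Check: s = 1.2 × 10^-3 ≪ 0.29, so the approximation is valid.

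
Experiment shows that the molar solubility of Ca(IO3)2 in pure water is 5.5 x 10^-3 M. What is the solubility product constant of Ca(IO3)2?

Ksp ≈ 6.7 × 10^-7

Ca(IO3)2(s) <=> Ca^2+(aq) + 2 IO3^-(aq)
If s mol/L of Ca(IO3)2 dissolves, [Ca^2+] = s and [IO3^-] = 2s.
Ksp = [Ca^2+][IO3^-]^2
So Ksp = s × (2s)^2 = 4s^3
Ksp = 4 × (5.5 × 10^-3)^3 = 6.7 × 10^-7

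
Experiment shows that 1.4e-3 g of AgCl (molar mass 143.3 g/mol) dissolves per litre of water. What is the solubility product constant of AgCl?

Ksp ≈ 9.5 × 10^-11

Molar solubility s = (1.4 × 10^-3 g/L) / (143.3 g/mol) = 9.77 × 10^-6 M.
AgCl(s) ⇌ Ag^+ + Cl^-
For each mole of AgCl that dissolves: [Ag^+] = s, [Cl^-] = s.
Ksp = [Ag^+][Cl^-]
Ksp = (s)(s) = s^2
With s = 9.77 × 10^-6: Ksp = 9.5 x 10^-11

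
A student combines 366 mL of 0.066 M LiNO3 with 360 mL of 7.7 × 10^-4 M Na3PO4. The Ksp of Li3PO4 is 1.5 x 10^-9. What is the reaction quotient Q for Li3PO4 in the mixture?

Total volume = 366 + 360 = 726 mL.
[Li^+] = 6.6 x 10^-2 × (366/726) = 3.33 × 10^-2 M
[PO4^3-] = 7.7 x 10^-4 × (360/726) = 3.82 × 10^-4 M
Li3PO4(s) ⇌ 3 Li^+ + PO4^3-, so Q = [Li^+]^3[PO4^3-]
Q = (3.33 × 10^-2)^3(3.82 × 10^-4) = 1.4 × 10^-8
Q > Ksp, so Li3PO4 will precipitate.

Q = 1.4 x 10^-8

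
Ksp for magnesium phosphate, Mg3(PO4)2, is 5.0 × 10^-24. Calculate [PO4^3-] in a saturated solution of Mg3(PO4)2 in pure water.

[PO4^3-] ≈ 1.7e-5 M

Mg3(PO4)2(s) ⇌ 3 Mg^2+(aq) + 2 PO4^3-(aq)
Ksp = [Mg^2+]^3[PO4^3-]^2
For each mole of Mg3(PO4)2 that dissolves: [Mg^2+] = 3s, [PO4^3-] = 2s.
Substituting: Ksp = (3s)^3(2s)^2 = 108s^5
Solving, s = (5.0 × 10^-24/108)^(1/5) = 8.57 x 10^-6 M
[PO4^3-] = 2s = 1.7 × 10^-5 M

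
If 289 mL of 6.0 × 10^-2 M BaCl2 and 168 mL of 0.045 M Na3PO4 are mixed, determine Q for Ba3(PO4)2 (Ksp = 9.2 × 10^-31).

Total volume = 289 + 168 = 457 mL.
[Ba^2+] = 6.0 x 10^-2 × (289/457) = 3.79 × 10^-2 M
[PO4^3-] = 4.5 × 10^-2 × (168/457) = 1.65 × 10^-2 M
Ba3(PO4)2(s) ⇌ 3 Ba^2+ + 2 PO4^3-, so Q = [Ba^2+]^3[PO4^3-]^2
Q = (3.79 x 10^-2)^3(1.65 × 10^-2)^2 = 1.5 × 10^-8
Q > Ksp, so Ba3(PO4)2 will precipitate.

1.5 x 10^-8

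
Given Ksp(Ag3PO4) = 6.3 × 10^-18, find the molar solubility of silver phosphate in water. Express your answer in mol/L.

Ag3PO4(s) ⇌ 3 Ag^+ + PO4^3-
Ksp = [Ag^+]^3[PO4^3-]
If s mol/L of Ag3PO4 dissolves, [Ag^+] = 3s and [PO4^3-] = s.
So Ksp = (3s)^3 × s = 27s^4
s^4 = 6.3 × 10^-18 / 27, so s = 2.2 × 10^-5 M

2.2 × 10^-5 M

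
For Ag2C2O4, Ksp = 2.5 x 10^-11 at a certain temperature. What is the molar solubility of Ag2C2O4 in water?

Ag2C2O4(s) <=> 2 Ag^+(aq) + C2O4^2-(aq)
Ksp = [Ag^+]^2[C2O4^2-]
With molar solubility s: [Ag^+] = 2s, [C2O4^2-] = s.
So Ksp = (2s)^2 × s = 4s^3
Solving, s = (2.5 x 10^-11/4)^(1/3) = 1.8 × 10^-4 M

s ≈ 1.8e-4 M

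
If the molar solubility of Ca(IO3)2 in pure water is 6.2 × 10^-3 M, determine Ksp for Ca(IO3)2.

Ca(IO3)2(s) <=> Ca^2+(aq) + 2 IO3^-(aq)
If s mol/L of Ca(IO3)2 dissolves, [Ca^2+] = s and [IO3^-] = 2s.
Ksp = [Ca^2+][IO3^-]^2
Substituting: Ksp = s(2s)^2 = 4s^3
With s = 6.2 x 10^-3: Ksp = 9.5 x 10^-7

Ksp ≈ 9.5 x 10^-7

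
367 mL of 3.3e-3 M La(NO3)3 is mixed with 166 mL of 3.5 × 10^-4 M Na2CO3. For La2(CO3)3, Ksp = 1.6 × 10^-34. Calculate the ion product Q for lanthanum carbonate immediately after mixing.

Total volume = 367 + 166 = 533 mL.
[La^3+] = 3.3 × 10^-3 × (367/533) = 2.27 × 10^-3 M
[CO3^2-] = 3.5 × 10^-4 × (166/533) = 1.09 × 10^-4 M
La2(CO3)3(s) ⇌ 2 La^3+ + 3 CO3^2-, so Q = [La^3+]^2[CO3^2-]^3
Q = (2.27 × 10^-3)^2(1.09 x 10^-4)^3 = 6.7 × 10^-18
Q > Ksp, so La2(CO3)3 will precipitate.

6.7 x 10^-18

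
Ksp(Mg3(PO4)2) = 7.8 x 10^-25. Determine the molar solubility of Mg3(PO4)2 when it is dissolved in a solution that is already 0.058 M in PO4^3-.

Mg3(PO4)2(s) <=> 3 Mg^2+ + 2 PO4^3-
Ksp = [Mg^2+]^3[PO4^3-]^2
Let s be the molar solubility in this solution. [Mg^2+] = 3s, [PO4^3-] = 0.058 + 2s ≈ 0.058 (since the PO4^3- already present dominates).
Ksp ≈ (3s)^3 × (0.058)^2
s = 2.0 × 10^-8 M
Check: 2s = 4.1 x 10^-8 ≪ 0.058, so the approximation is valid.

s ≈ 2.0e-8 M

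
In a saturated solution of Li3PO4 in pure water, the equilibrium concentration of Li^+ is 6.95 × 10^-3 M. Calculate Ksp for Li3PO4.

7.78 × 10^-10

Li3PO4(s) ⇌ 3 Li^+(aq) + PO4^3-(aq)
Stoichiometry gives [PO4^3-] = (1/3)[Li^+] = 2.317 × 10^-3 M.
Ksp = [Li^+]^3[PO4^3-]
Ksp = (6.95 × 10^-3)^3 × 2.317 × 10^-3 = 7.78 × 10^-10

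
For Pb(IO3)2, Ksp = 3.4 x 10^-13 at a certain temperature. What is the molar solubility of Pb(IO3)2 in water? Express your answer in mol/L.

s ≈ 4.4 × 10^-5 M

Pb(IO3)2(s) ⇌ Pb^2+ + 2 IO3^-
Ksp = [Pb^2+][IO3^-]^2
With molar solubility s: [Pb^2+] = s, [IO3^-] = 2s.
So Ksp = s × (2s)^2 = 4s^3
s^3 = 3.4 x 10^-13 / 4, so s = 4.4 × 10^-5 M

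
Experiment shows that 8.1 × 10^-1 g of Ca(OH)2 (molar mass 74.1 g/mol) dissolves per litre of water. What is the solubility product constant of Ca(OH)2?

Molar solubility s = (8.1 x 10^-1 g/L) / (74.1 g/mol) = 1.09 x 10^-2 M.
Ca(OH)2(s) ⇌ Ca^2+(aq) + 2 OH^-(aq)
Let s = molar solubility. Then [Ca^2+] = s and [OH^-] = 2s.
Ksp = [Ca^2+][OH^-]^2
So Ksp = s × (2s)^2 = 4s^3
Ksp = 4 × (1.09 x 10^-2)^3 = 5.2 × 10^-6

5.2 x 10^-6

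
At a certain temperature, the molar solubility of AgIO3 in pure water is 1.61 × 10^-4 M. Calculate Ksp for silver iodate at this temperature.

Ksp = 2.59e-8

AgIO3(s) <=> Ag^+(aq) + IO3^-(aq)
For each mole of AgIO3 that dissolves: [Ag^+] = s, [IO3^-] = s.
Ksp = [Ag^+][IO3^-]
Ksp = (s)(s) = s^2
With s = 1.61 × 10^-4: Ksp = 2.59 × 10^-8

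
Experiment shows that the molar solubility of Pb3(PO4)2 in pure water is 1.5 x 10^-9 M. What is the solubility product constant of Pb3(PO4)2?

Pb3(PO4)2(s) <=> 3 Pb^2+ + 2 PO4^3-
With molar solubility s: [Pb^2+] = 3s, [PO4^3-] = 2s.
Ksp = [Pb^2+]^3[PO4^3-]^2
Ksp = (3s)^3(2s)^2 = 108s^5
With s = 1.5 × 10^-9: Ksp = 8.2 × 10^-43

Ksp = 8.2 × 10^-43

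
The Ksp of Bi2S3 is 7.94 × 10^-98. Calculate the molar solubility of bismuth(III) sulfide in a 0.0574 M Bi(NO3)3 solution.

9.63 × 10^-33 M

Bi2S3(s) <=> 2 Bi^3+ + 3 S^2-
Ksp = [Bi^3+]^2[S^2-]^3
If s mol/L dissolves here, [Bi^3+] = 0.0574 + 2s ≈ 0.0574, [S^2-] = 3s (common-ion effect: Bi^3+ is already 0.0574 M).
Ksp ≈ (0.0574)^2 × (3s)^3
s = 9.63 × 10^-33 M
Check: 2s = 1.9 × 10^-32 ≪ 0.0574, so the approximation is valid.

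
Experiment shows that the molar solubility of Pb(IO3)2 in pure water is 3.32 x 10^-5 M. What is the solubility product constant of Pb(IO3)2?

Pb(IO3)2(s) ⇌ Pb^2+(aq) + 2 IO3^-(aq)
With molar solubility s: [Pb^2+] = s, [IO3^-] = 2s.
Ksp = [Pb^2+][IO3^-]^2
Ksp = s(2s)^2 = 4s^3
Ksp = 4 × (3.32 × 10^-5)^3 = 1.46 × 10^-13

1.46e-13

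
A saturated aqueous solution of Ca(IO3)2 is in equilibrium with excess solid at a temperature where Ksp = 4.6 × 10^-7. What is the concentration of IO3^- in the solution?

Ca(IO3)2(s) <=> Ca^2+ + 2 IO3^-
Ksp = [Ca^2+][IO3^-]^2
For each mole of Ca(IO3)2 that dissolves: [Ca^2+] = s, [IO3^-] = 2s.
So Ksp = s × (2s)^2 = 4s^3
s = (4.6 × 10^-7 / 4)^(1/3) = 4.86 × 10^-3 M
[IO3^-] = 2s = 9.7 × 10^-3 M

[IO3^-] ≈ 9.7 × 10^-3 M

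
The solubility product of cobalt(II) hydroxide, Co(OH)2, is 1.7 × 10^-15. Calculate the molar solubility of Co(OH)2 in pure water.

7.5 × 10^-6 M

Co(OH)2(s) ⇌ Co^2+ + 2 OH^-
Ksp = [Co^2+][OH^-]^2
If s mol/L of Co(OH)2 dissolves, [Co^2+] = s and [OH^-] = 2s.
Ksp = s(2s)^2 = 4s^3
Solving, s = (1.7 × 10^-15/4)^(1/3) = 7.5 × 10^-6 M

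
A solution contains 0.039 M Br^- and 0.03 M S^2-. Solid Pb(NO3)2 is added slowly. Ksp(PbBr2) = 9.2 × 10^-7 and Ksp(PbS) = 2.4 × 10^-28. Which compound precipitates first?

PbS

Precipitation of each salt starts when its ion product equals its Ksp.
For PbBr2: 9.2 × 10^-7 = (0.039)^2 × [Pb^2+]  ⇒  [Pb^2+] = 6.0 × 10^-4 M.
For PbS: 2.4 × 10^-28 = 0.03 × [Pb^2+]  ⇒  [Pb^2+] = 8.0 x 10^-27 M.
The salt with the lower threshold [Pb^2+] precipitates first: PbS.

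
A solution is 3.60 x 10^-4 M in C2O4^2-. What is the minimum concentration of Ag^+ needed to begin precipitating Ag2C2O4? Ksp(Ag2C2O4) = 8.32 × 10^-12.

Ag2C2O4(s) ⇌ 2 Ag^+(aq) + C2O4^2-(aq)
Ksp = [Ag^+]^2[C2O4^2-]
Precipitation begins when Q = Ksp. With [C2O4^2-] = 3.60 x 10^-4 M:
8.32 × 10^-12 = (3.60 x 10^-4) × [Ag^+]^2
[Ag^+] = (8.32 × 10^-12 / 3.60 x 10^-4)^(1/2) = 1.52 × 10^-4 M

[Ag^+] ≈ 1.52 × 10^-4 M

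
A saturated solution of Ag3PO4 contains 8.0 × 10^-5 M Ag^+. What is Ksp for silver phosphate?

Ksp ≈ 1.4 x 10^-17

Ag3PO4(s) ⇌ 3 Ag^+(aq) + PO4^3-(aq)
Stoichiometry gives [PO4^3-] = (1/3)[Ag^+] = 2.67 × 10^-5 M.
Ksp = [Ag^+]^3[PO4^3-]
Ksp = (8.0 × 10^-5)^3 × 2.67 x 10^-5 = 1.4 x 10^-17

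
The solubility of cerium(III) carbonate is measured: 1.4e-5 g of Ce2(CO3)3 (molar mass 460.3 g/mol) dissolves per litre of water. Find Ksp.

2.8 x 10^-36

Molar solubility s = (1.4 × 10^-5 g/L) / (460.3 g/mol) = 3.04 × 10^-8 M.
Ce2(CO3)3(s) ⇌ 2 Ce^3+ + 3 CO3^2-
Let s = molar solubility. Then [Ce^3+] = 2s and [CO3^2-] = 3s.
Ksp = [Ce^3+]^2[CO3^2-]^3
Ksp = (2s)^2(3s)^3 = 108s^5
With s = 3.04 × 10^-8: Ksp = 2.8 × 10^-36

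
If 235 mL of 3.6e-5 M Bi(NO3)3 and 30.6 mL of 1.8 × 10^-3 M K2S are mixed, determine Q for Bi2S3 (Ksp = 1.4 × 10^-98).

Q ≈ 9.0 × 10^-21

Total volume = 235 + 30.6 = 265.6 mL.
[Bi^3+] = 3.6 × 10^-5 × (235/265.6) = 3.19 × 10^-5 M
[S^2-] = 1.8 x 10^-3 × (30.6/265.6) = 2.07 x 10^-4 M
Bi2S3(s) <=> 2 Bi^3+ + 3 S^2-, so Q = [Bi^3+]^2[S^2-]^3
Q = (3.19 × 10^-5)^2(2.07 x 10^-4)^3 = 9.0 x 10^-21
Q > Ksp, so Bi2S3 will precipitate.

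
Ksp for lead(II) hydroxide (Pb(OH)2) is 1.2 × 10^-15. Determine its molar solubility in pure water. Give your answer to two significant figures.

Pb(OH)2(s) ⇌ Pb^2+(aq) + 2 OH^-(aq)
Ksp = [Pb^2+][OH^-]^2
For each mole of Pb(OH)2 that dissolves: [Pb^2+] = s, [OH^-] = 2s.
Ksp = s(2s)^2 = 4s^3
s^3 = 1.2 × 10^-15 / 4, so s = 6.7 x 10^-6 M

s ≈ 6.7e-6 M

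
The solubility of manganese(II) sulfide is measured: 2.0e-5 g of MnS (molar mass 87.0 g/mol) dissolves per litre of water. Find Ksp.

Molar solubility s = (2.0 × 10^-5 g/L) / (87.0 g/mol) = 2.30 × 10^-7 M.
MnS(s) ⇌ Mn^2+ + S^2-
With molar solubility s: [Mn^2+] = s, [S^2-] = s.
Ksp = [Mn^2+][S^2-]
Ksp = (s)(s) = s^2
With s = 2.30 × 10^-7: Ksp = 5.3 x 10^-14

Ksp = 5.3 × 10^-14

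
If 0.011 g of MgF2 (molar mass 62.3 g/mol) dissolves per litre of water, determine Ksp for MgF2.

Ksp ≈ 2.2e-11

Molar solubility s = (1.1 x 10^-2 g/L) / (62.3 g/mol) = 1.77 × 10^-4 M.
MgF2(s) ⇌ Mg^2+(aq) + 2 F^-(aq)
If s mol/L of MgF2 dissolves, [Mg^2+] = s and [F^-] = 2s.
Ksp = [Mg^2+][F^-]^2
Substituting: Ksp = s(2s)^2 = 4s^3
Ksp = 4 × (1.77 x 10^-4)^3 = 2.2 × 10^-11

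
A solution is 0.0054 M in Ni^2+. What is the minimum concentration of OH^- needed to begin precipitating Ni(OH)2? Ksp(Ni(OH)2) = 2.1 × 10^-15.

[OH^-] ≈ 6.2 × 10^-7 M

Ni(OH)2(s) <=> Ni^2+(aq) + 2 OH^-(aq)
Ksp = [Ni^2+][OH^-]^2
Precipitation begins when Q = Ksp. With [Ni^2+] = 0.0054 M:
2.1 × 10^-15 = (0.0054) × [OH^-]^2
[OH^-] = (2.1 × 10^-15 / 5.4 x 10^-3)^(1/2) = 6.2 × 10^-7 M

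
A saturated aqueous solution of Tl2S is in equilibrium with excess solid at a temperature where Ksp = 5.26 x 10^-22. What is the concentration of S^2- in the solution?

Tl2S(s) ⇌ 2 Tl^+ + S^2-
Ksp = [Tl^+]^2[S^2-]
For each mole of Tl2S that dissolves: [Tl^+] = 2s, [S^2-] = s.
Ksp = (2s)^2s = 4s^3
s = (5.26 x 10^-22 / 4)^(1/3) = 5.085 × 10^-8 M
[S^2-] = s = 5.09 × 10^-8 M

[S^2-] = 5.09e-8 M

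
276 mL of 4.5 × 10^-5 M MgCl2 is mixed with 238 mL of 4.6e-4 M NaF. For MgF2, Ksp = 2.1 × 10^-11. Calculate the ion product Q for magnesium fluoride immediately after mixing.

Total volume = 276 + 238 = 514 mL.
[Mg^2+] = 4.5 x 10^-5 × (276/514) = 2.42 x 10^-5 M
[F^-] = 4.6 × 10^-4 × (238/514) = 2.13 x 10^-4 M
MgF2(s) ⇌ Mg^2+ + 2 F^-, so Q = [Mg^2+][F^-]^2
Q = (2.42 × 10^-5)(2.13 x 10^-4)^2 = 1.1 × 10^-12
Q < Ksp, so no precipitate of MgF2 forms.

Q ≈ 1.1 × 10^-12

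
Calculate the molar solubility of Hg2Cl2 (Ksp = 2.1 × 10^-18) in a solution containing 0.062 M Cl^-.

Hg2Cl2(s) ⇌ Hg2^2+ + 2 Cl^-
Ksp = [Hg2^2+][Cl^-]^2
If s mol/L dissolves here, [Hg2^2+] = s, [Cl^-] = 0.062 + 2s ≈ 0.062 (common-ion effect: Cl^- is already 0.062 M).
Ksp ≈ s × (0.062)^2
s = 5.5 × 10^-16 M
Check: 2s = 1.1 x 10^-15 ≪ 0.062, so the approximation is valid.

5.5 × 10^-16 M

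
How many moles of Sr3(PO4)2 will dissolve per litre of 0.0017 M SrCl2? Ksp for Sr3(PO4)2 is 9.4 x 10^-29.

Sr3(PO4)2(s) <=> 3 Sr^2+(aq) + 2 PO4^3-(aq)
Ksp = [Sr^2+]^3[PO4^3-]^2
If s mol/L dissolves here, [Sr^2+] = 0.0017 + 3s ≈ 0.0017, [PO4^3-] = 2s (common-ion effect: Sr^2+ is already 0.0017 M).
Ksp ≈ (0.0017)^3 × (2s)^2
s = 6.9 × 10^-11 M
Check: 3s = 2.1 × 10^-10 ≪ 0.0017, so the approximation is valid.

6.9 x 10^-11 M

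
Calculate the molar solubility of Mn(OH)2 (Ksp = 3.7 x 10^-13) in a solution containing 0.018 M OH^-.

Mn(OH)2(s) ⇌ Mn^2+ + 2 OH^-
Ksp = [Mn^2+][OH^-]^2
Let s be the molar solubility in this solution. [Mn^2+] = s, [OH^-] = 0.018 + 2s ≈ 0.018 (since the OH^- already present dominates).
Ksp ≈ s × (0.018)^2
s = 1.1 × 10^-9 M
Check: 2s = 2.3 × 10^-9 ≪ 0.018, so the approximation is valid.

s ≈ 1.1e-9 M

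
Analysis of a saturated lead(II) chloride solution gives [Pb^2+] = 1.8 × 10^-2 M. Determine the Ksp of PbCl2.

PbCl2(s) ⇌ Pb^2+(aq) + 2 Cl^-(aq)
Stoichiometry gives [Cl^-] = (2/1)[Pb^2+] = 3.60 × 10^-2 M.
Ksp = [Pb^2+][Cl^-]^2
Ksp = 1.8 x 10^-2 × (3.60 × 10^-2)^2 = 2.3 × 10^-5

Ksp ≈ 2.3 × 10^-5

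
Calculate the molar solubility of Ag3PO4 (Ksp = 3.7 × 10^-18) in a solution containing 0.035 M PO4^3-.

Ag3PO4(s) <=> 3 Ag^+ + PO4^3-
Ksp = [Ag^+]^3[PO4^3-]
If s mol/L dissolves here, [Ag^+] = 3s, [PO4^3-] = 0.035 + s ≈ 0.035 (common-ion effect: PO4^3- is already 0.035 M).
Ksp ≈ (3s)^3 × 0.035
s = 1.6 x 10^-6 M
Check: s = 1.6 × 10^-6 ≪ 0.035, so the approximation is valid.

1.6e-6 M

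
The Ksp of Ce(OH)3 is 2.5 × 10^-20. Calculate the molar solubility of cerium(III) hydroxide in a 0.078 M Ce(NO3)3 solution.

Ce(OH)3(s) <=> Ce^3+ + 3 OH^-
Ksp = [Ce^3+][OH^-]^3
Let s be the molar solubility in this solution. [Ce^3+] = 0.078 + s ≈ 0.078, [OH^-] = 3s (since Ce^3+ from Ce(NO3)3 dominates).
Ksp ≈ 0.078 × (3s)^3
s = 2.3 × 10^-7 M
Check: s = 2.3 × 10^-7 ≪ 0.078, so the approximation is valid.

s = 2.3 x 10^-7 M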